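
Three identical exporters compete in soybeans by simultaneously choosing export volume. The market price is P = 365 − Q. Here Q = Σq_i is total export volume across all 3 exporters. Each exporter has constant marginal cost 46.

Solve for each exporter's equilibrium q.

A representative exporter's profit is π_i = q_i(365 − Q) − 46q_i, with Q = q_i + Σ_{j≠i} q_j.
First-order condition: 319 − 2q_i − Σ_{j≠i} q_j = 0.
With identical exporters, set every q_j = q: then 319 − 2q − 2q = 0, i.e. q = 319/4 = 79.75.

79.75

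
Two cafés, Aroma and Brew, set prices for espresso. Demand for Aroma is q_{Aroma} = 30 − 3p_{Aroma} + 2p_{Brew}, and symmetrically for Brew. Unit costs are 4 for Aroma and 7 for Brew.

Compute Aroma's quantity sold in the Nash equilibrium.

21.1875

Aroma's profit: π = (p_{Aroma} − 4)(30 − 3p_{Aroma} + 2p_{Brew}).
∂π/∂p_{Aroma} = 42 − 6p_{Aroma} + 2p_{Brew} = 0 ⇒ p_{Aroma} = 7 + (1/3)p_{Brew}.
Similarly p_{Brew} = 8.5 + (1/3)p_{Aroma}.
Solving the two reaction functions simultaneously: (1 − (1/3)(1/3))p_{Aroma} = 7 + (1/3)·8.5, so (8/9)p_{Aroma} = 59/6 and p_{Aroma} = 11.0625.
Then p_{Brew} = 8.5 + (1/3)·11.0625 = 12.1875.
q_{Aroma} = 30 − 3·11.0625 + 2·12.1875 = 21.1875.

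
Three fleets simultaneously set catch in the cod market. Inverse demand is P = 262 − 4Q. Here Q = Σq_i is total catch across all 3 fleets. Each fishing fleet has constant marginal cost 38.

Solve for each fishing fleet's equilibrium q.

A representative fishing fleet's profit is π_i = q_i(262 − 4Q) − 38q_i, with Q = q_i + Σ_{j≠i} q_j.
First-order condition: 224 − 8q_i − 4Σ_{j≠i} q_j = 0.
In a symmetric equilibrium every fishing fleet chooses the same q, so Σ_{j≠i} q_j = 2q. The condition becomes 224 − 16q = 0, giving q = 224/16 = 14.

14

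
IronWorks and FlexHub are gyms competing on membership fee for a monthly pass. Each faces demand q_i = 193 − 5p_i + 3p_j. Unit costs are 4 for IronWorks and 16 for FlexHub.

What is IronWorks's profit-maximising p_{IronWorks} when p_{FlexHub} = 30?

30.3

IronWorks's profit: π = (p_{IronWorks} − 4)(193 − 5p_{IronWorks} + 3p_{FlexHub}).
∂π/∂p_{IronWorks} = 213 − 10p_{IronWorks} + 3p_{FlexHub} = 0 ⇒ p_{IronWorks} = 21.3 + 0.3p_{FlexHub}.
At p_{FlexHub} = 30: p_{IronWorks} = 21.3 + 0.3·30 = 30.3.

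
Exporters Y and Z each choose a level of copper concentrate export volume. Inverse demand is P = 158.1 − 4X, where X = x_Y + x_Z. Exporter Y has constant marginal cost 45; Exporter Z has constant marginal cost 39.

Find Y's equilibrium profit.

Exporter Y's profit: π = x_Y(158.1 − 4(x_Y + x_Z)) − 45x_Y.
∂π/∂x_Y = 113.1 − 8x_Y − 4x_Z = 0, so x_Y = 14.1375 − 0.5x_Z.
By the same steps for Z: x_Z = 14.8875 − 0.5x_Y.
Plugging x_Z into Y's best response: x_Y = 14.1375 − 0.5(14.8875 − 0.5x_Y) ⇒ 0.75x_Y = 1071/160, so x_Y = 8.925.
Then x_Z = 14.8875 − 0.5·8.925 = 10.425.
Price P = 158.1 − 4·19.35 = 80.7.
Y's profit: (80.7 − 45)·8.925 = 318.6225.

318.6225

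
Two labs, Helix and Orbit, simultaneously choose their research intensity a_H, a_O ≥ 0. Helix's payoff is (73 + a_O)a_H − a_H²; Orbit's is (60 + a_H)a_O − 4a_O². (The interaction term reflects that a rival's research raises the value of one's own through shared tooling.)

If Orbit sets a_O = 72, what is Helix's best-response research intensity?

Expanding Helix's payoff: 73a_H + a_Oa_H − a_H².
∂π/∂a_H = 73 + a_O − 2a_H = 0, so a_H = 36.5 + 0.5a_O.
At a_O = 72: a_H = 36.5 + 0.5·72 = 72.5.

72.5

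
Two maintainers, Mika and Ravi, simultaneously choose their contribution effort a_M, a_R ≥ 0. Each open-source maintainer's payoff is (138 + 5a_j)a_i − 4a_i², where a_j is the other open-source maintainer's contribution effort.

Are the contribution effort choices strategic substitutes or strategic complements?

Mika's payoff is (138 + 5a_R)a_M − 4a_M².
∂π/∂a_M = 138 + 5a_R − 8a_M = 0, so a_M = 17.25 + 0.625a_R.
The best-response slope da_M/da_R = 0.625 > 0: the reaction function is upward-sloping, so the choices are strategic complements.

strategic complements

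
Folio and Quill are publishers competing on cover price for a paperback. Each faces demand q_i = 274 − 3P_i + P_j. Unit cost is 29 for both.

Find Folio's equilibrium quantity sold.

129.6

Folio's profit: π = (P_{Folio} − 29)(274 − 3P_{Folio} + P_{Quill}).
∂π/∂P_{Folio} = 361 − 6P_{Folio} + P_{Quill} = 0 ⇒ P_{Folio} = 361/6 + (1/6)P_{Quill}.
By symmetry P_{Quill} = P_{Folio}; substituting into the reaction function, (5/6)P_{Folio} = 361/6 and P_{Folio} = 72.2.
q_{Folio} = 274 − 3·72.2 + 72.2 = 129.6.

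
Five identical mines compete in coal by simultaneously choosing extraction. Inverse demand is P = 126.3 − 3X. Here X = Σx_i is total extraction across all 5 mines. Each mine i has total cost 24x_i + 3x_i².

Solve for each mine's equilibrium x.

4.2625

A representative mine's profit is π_i = x_i(126.3 − 3X) − 24x_i − 3x_i², with X = x_i + Σ_{j≠i} x_j.
First-order condition: 102.3 − 12x_i − 3Σ_{j≠i} x_j = 0.
In a symmetric equilibrium every mine chooses the same x, so Σ_{j≠i} x_j = 4x. The condition becomes 102.3 − 24x = 0, giving x = 102.3/24 = 4.2625.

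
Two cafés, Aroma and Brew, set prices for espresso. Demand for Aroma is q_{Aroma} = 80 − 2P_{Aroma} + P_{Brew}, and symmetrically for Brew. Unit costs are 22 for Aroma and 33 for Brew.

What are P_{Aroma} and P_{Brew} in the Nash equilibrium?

Aroma's profit: π = (P_{Aroma} − 22)(80 − 2P_{Aroma} + P_{Brew}).
∂π/∂P_{Aroma} = 124 − 4P_{Aroma} + P_{Brew} = 0 ⇒ P_{Aroma} = 31 + 0.25P_{Brew}.
Similarly P_{Brew} = 36.5 + 0.25P_{Aroma}.
Plugging P_{Brew} into Aroma's best response: P_{Aroma} = 31 + 0.25(36.5 + 0.25P_{Aroma}) ⇒ 0.9375P_{Aroma} = 40.125, so P_{Aroma} = 42.8.
Then P_{Brew} = 36.5 + 0.25·42.8 = 47.2.

42.8, 47.2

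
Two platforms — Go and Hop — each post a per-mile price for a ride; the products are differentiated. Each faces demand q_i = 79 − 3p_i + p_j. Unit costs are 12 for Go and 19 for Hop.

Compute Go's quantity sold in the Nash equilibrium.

34.8

Go's profit: π = (p_{Go} − 12)(79 − 3p_{Go} + p_{Hop}).
∂π/∂p_{Go} = 115 − 6p_{Go} + p_{Hop} = 0 ⇒ p_{Go} = 115/6 + (1/6)p_{Hop}.
Similarly p_{Hop} = 68/3 + (1/6)p_{Go}.
Plugging p_{Hop} into Go's best response: p_{Go} = 115/6 + (1/6)(68/3 + (1/6)p_{Go}) ⇒ (35/36)p_{Go} = 413/18, so p_{Go} = 23.6.
Then p_{Hop} = 68/3 + (1/6)·23.6 = 26.6.
q_{Go} = 79 − 3·23.6 + 26.6 = 34.8.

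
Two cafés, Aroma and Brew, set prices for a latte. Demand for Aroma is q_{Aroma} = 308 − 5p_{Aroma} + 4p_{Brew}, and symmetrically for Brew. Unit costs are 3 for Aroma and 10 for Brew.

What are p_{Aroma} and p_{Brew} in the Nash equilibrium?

55.5, 58

Aroma's profit: π = (p_{Aroma} − 3)(308 − 5p_{Aroma} + 4p_{Brew}).
∂π/∂p_{Aroma} = 323 − 10p_{Aroma} + 4p_{Brew} = 0 ⇒ p_{Aroma} = 32.3 + 0.4p_{Brew}.
Similarly p_{Brew} = 35.8 + 0.4p_{Aroma}.
Substituting the second reaction function into the first: p_{Aroma} = 32.3 + 0.4(35.8 + 0.4p_{Aroma}), which gives 0.84p_{Aroma} = 46.62 ⇒ p_{Aroma} = 55.5.
Then p_{Brew} = 35.8 + 0.4·55.5 = 58.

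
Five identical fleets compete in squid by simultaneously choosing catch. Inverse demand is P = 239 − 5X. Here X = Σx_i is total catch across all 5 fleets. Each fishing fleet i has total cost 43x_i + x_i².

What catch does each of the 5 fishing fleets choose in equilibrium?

A representative fishing fleet's profit is π_i = x_i(239 − 5X) − 43x_i − x_i², with X = x_i + Σ_{j≠i} x_j.
First-order condition: 196 − 12x_i − 5Σ_{j≠i} x_j = 0.
Imposing symmetry (x_j = x for all j) turns Σ_{j≠i} x_j into 4x, so 196 = 32x and x = 6.125.

6.125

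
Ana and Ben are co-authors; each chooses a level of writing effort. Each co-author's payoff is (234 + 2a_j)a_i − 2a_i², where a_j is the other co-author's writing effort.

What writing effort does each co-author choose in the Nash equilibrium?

Ana's payoff is (234 + 2a_B)a_A − 2a_A².
∂π/∂a_A = 234 + 2a_B − 4a_A = 0, so a_A = 58.5 + 0.5a_B.
By symmetry a_B = a_A; substituting into the reaction function, 0.5a_A = 58.5 and a_A = 117.

117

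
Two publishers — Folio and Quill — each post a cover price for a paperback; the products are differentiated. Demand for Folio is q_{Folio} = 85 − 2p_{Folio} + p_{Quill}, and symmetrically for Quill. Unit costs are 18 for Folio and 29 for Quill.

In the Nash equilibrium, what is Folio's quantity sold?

47.6

Folio's profit: π = (p_{Folio} − 18)(85 − 2p_{Folio} + p_{Quill}).
∂π/∂p_{Folio} = 121 − 4p_{Folio} + p_{Quill} = 0 ⇒ p_{Folio} = 30.25 + 0.25p_{Quill}.
Similarly p_{Quill} = 35.75 + 0.25p_{Folio}.
Solving the two reaction functions simultaneously: (1 − (0.25)(0.25))p_{Folio} = 30.25 + 0.25·35.75, so 0.9375p_{Folio} = 39.1875 and p_{Folio} = 41.8.
Then p_{Quill} = 35.75 + 0.25·41.8 = 46.2.
q_{Folio} = 85 − 2·41.8 + 46.2 = 47.6.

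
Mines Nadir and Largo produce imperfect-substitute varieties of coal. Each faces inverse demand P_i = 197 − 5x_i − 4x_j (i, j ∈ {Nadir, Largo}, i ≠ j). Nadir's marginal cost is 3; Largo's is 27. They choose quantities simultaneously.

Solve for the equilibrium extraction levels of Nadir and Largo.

15, 11

Mine Nadir's profit: π = x_{Nadir}(197 − 5x_{Nadir} − 4x_{Largo}) − 3x_{Nadir}.
∂π/∂x_{Nadir} = 194 − 10x_{Nadir} − 4x_{Largo} = 0 ⇒ x_{Nadir} = 19.4 − 0.4x_{Largo}.
Similarly x_{Largo} = 17 − 0.4x_{Nadir}.
Plugging x_{Largo} into Nadir's best response: x_{Nadir} = 19.4 − 0.4(17 − 0.4x_{Nadir}) ⇒ 0.84x_{Nadir} = 12.6, so x_{Nadir} = 15.
Then x_{Largo} = 17 − 0.4·15 = 11.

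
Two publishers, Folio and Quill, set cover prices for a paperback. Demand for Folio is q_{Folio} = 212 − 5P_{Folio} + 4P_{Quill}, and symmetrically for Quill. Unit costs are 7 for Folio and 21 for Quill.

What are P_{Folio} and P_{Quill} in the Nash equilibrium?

44.5, 49.5

Folio's profit: π = (P_{Folio} − 7)(212 − 5P_{Folio} + 4P_{Quill}).
∂π/∂P_{Folio} = 247 − 10P_{Folio} + 4P_{Quill} = 0 ⇒ P_{Folio} = 24.7 + 0.4P_{Quill}.
Similarly P_{Quill} = 31.7 + 0.4P_{Folio}.
Solving the two reaction functions simultaneously: (1 − (0.4)(0.4))P_{Folio} = 24.7 + 0.4·31.7, so 0.84P_{Folio} = 37.38 and P_{Folio} = 44.5.
Then P_{Quill} = 31.7 + 0.4·44.5 = 49.5.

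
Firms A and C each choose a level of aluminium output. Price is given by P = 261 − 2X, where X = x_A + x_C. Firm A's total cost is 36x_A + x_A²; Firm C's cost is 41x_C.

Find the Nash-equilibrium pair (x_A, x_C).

23, 43.5

Firm A's profit: π = x_A(261 − 2(x_A + x_C)) − 36x_A − x_A².
∂π/∂x_A = 225 − 6x_A − 2x_C = 0, so x_A = 37.5 − (1/3)x_C.
For C: ∂π/∂x_C = 220 − 4x_C − 2x_A = 0 ⇒ x_C = 55 − 0.5x_A.
Substituting the second reaction function into the first: x_A = 37.5 − (1/3)(55 − 0.5x_A), which gives (5/6)x_A = 115/6 ⇒ x_A = 23.
Then x_C = 55 − 0.5·23 = 43.5.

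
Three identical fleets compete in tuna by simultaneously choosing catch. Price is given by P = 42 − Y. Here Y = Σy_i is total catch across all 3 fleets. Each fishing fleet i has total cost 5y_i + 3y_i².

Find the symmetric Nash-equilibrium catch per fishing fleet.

3.7

A representative fishing fleet's profit is π_i = y_i(42 − Y) − 5y_i − 3y_i², with Y = y_i + Σ_{j≠i} y_j.
First-order condition: 37 − 8y_i − Σ_{j≠i} y_j = 0.
With identical fishing fleets, set every y_j = y: then 37 − 8y − 2y = 0, i.e. y = 37/10 = 3.7.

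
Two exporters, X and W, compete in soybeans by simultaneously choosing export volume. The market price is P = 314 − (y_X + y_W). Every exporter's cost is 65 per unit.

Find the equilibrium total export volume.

Exporter X's profit: π = y_X(314 − (y_X + y_W)) − 65y_X.
∂π/∂y_X = 249 − 2y_X − y_W = 0, so y_X = 124.5 − 0.5y_W.
The game is symmetric, so in equilibrium y_W = y_X: the reaction function gives 1.5y_X = 124.5, hence y_X = 83.
Total export volume: 83 + 83 = 166.

166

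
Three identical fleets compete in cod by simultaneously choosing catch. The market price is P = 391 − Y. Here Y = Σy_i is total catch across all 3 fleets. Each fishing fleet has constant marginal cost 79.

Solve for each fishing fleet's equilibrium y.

A representative fishing fleet's profit is π_i = y_i(391 − Y) − 79y_i, with Y = y_i + Σ_{j≠i} y_j.
First-order condition: 312 − 2y_i − Σ_{j≠i} y_j = 0.
With identical fishing fleets, set every y_j = y: then 312 − 2y − 2y = 0, i.e. y = 312/4 = 78.

78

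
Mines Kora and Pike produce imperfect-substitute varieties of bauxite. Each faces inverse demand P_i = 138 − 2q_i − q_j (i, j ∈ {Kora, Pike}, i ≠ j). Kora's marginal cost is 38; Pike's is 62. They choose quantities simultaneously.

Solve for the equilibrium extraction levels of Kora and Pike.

21.6, 13.6

Mine Kora's profit: π = q_{Kora}(138 − 2q_{Kora} − q_{Pike}) − 38q_{Kora}.
∂π/∂q_{Kora} = 100 − 4q_{Kora} − q_{Pike} = 0 ⇒ q_{Kora} = 25 − 0.25q_{Pike}.
Similarly q_{Pike} = 19 − 0.25q_{Kora}.
Solving the two reaction functions simultaneously: (1 − (−0.25)(−0.25))q_{Kora} = 25 − 0.25·19, so 0.9375q_{Kora} = 20.25 and q_{Kora} = 21.6.
Then q_{Pike} = 19 − 0.25·21.6 = 13.6.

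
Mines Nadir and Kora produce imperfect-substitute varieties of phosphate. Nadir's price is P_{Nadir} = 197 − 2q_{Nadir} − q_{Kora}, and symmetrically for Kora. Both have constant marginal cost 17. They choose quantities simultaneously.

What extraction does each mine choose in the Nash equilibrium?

36

Mine Nadir's profit: π = q_{Nadir}(197 − 2q_{Nadir} − q_{Kora}) − 17q_{Nadir}.
∂π/∂q_{Nadir} = 180 − 4q_{Nadir} − q_{Kora} = 0 ⇒ q_{Nadir} = 45 − 0.25q_{Kora}.
The game is symmetric, so in equilibrium q_{Kora} = q_{Nadir}: the reaction function gives 1.25q_{Nadir} = 45, hence q_{Nadir} = 36.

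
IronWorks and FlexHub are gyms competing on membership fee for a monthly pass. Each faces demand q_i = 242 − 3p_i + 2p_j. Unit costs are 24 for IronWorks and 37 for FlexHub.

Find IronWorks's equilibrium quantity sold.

IronWorks's profit: π = (p_{IronWorks} − 24)(242 − 3p_{IronWorks} + 2p_{FlexHub}).
∂π/∂p_{IronWorks} = 314 − 6p_{IronWorks} + 2p_{FlexHub} = 0 ⇒ p_{IronWorks} = 157/3 + (1/3)p_{FlexHub}.
Similarly p_{FlexHub} = 353/6 + (1/3)p_{IronWorks}.
Plugging p_{FlexHub} into IronWorks's best response: p_{IronWorks} = 157/3 + (1/3)(353/6 + (1/3)p_{IronWorks}) ⇒ (8/9)p_{IronWorks} = 1295/18, so p_{IronWorks} = 80.9375.
Then p_{FlexHub} = 353/6 + (1/3)·80.9375 = 85.8125.
q_{IronWorks} = 242 − 3·80.9375 + 2·85.8125 = 170.8125.

170.8125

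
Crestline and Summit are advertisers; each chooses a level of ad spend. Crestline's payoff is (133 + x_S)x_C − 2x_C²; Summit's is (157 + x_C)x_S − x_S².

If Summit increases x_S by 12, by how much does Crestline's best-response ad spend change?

Expanding Crestline's payoff: 133x_C + x_Sx_C − 2x_C².
∂π/∂x_C = 133 + x_S − 4x_C = 0, so x_C = 33.25 + 0.25x_S.
The reaction-function slope is 0.25, so a 12-unit rise in x_S moves x_C by 0.25 × 12 = 3. Crestline's best response rises — the actions are strategic complements.

3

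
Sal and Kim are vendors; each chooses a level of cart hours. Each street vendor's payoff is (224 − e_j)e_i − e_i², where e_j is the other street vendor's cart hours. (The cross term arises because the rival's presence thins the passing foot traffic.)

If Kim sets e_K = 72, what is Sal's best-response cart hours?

Sal's payoff is (224 − e_K)e_S − e_S².
∂π/∂e_S = 224 − e_K − 2e_S = 0, so e_S = 112 − 0.5e_K.
At e_K = 72: e_S = 112 − 0.5·72 = 76.

76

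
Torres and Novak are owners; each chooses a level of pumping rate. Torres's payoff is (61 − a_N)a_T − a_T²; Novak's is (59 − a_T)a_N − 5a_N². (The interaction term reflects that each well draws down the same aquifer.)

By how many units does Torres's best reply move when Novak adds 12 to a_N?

-6

Expanding Torres's payoff: 61a_T − a_Na_T − a_T².
∂π/∂a_T = 61 − a_N − 2a_T = 0, so a_T = 30.5 − 0.5a_N.
The reaction-function slope is −0.5, so a 12-unit rise in a_N moves a_T by −0.5 × 12 = −6. Torres's best response falls — the actions are strategic substitutes.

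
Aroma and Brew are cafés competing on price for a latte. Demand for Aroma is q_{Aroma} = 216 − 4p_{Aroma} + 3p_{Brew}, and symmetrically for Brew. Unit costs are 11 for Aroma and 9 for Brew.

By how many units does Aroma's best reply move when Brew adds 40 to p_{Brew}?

15

Aroma's profit: π = (p_{Aroma} − 11)(216 − 4p_{Aroma} + 3p_{Brew}).
∂π/∂p_{Aroma} = 260 − 8p_{Aroma} + 3p_{Brew} = 0 ⇒ p_{Aroma} = 32.5 + 0.375p_{Brew}.
The reaction-function slope is 0.375, so a 40-unit rise in p_{Brew} moves p_{Aroma} by 0.375 × 40 = 15. Aroma's best response rises — the actions are strategic complements.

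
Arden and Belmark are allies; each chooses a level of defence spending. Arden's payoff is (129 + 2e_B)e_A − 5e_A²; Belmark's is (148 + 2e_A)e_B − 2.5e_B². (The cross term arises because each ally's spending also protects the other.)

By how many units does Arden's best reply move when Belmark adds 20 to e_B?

4

Expanding Arden's payoff: 129e_A + 2e_Be_A − 5e_A².
∂π/∂e_A = 129 + 2e_B − 10e_A = 0, so e_A = 12.9 + 0.2e_B.
The reaction-function slope is 0.2, so a 20-unit rise in e_B moves e_A by 0.2 × 20 = 4. Arden's best response rises — the actions are strategic complements.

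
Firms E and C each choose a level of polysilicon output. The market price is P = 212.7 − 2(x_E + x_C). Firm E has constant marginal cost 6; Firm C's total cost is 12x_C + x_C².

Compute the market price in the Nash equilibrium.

Firm E's profit: π = x_E(212.7 − 2(x_E + x_C)) − 6x_E.
∂π/∂x_E = 206.7 − 4x_E − 2x_C = 0, so x_E = 51.675 − 0.5x_C.
For C: ∂π/∂x_C = 200.7 − 6x_C − 2x_E = 0 ⇒ x_C = 33.45 − (1/3)x_E.
Plugging x_C into E's best response: x_E = 51.675 − 0.5(33.45 − (1/3)x_E) ⇒ (5/6)x_E = 34.95, so x_E = 41.94.
Then x_C = 33.45 − (1/3)·41.94 = 19.47.
Equilibrium price: P = 212.7 − 2·61.41 = 89.88.

89.88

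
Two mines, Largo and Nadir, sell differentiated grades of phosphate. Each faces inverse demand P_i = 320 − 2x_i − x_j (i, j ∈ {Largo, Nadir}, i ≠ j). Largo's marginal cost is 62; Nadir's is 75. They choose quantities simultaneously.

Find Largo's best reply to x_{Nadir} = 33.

Mine Largo's profit: π = x_{Largo}(320 − 2x_{Largo} − x_{Nadir}) − 62x_{Largo}.
∂π/∂x_{Largo} = 258 − 4x_{Largo} − x_{Nadir} = 0 ⇒ x_{Largo} = 64.5 − 0.25x_{Nadir}.
At x_{Nadir} = 33: x_{Largo} = 64.5 − 0.25·33 = 56.25.

56.25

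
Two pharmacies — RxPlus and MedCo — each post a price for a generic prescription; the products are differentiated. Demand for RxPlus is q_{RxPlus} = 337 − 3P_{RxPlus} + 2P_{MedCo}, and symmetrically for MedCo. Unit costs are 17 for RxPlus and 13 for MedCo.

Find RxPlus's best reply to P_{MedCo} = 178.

124

RxPlus's profit: π = (P_{RxPlus} − 17)(337 − 3P_{RxPlus} + 2P_{MedCo}).
∂π/∂P_{RxPlus} = 388 − 6P_{RxPlus} + 2P_{MedCo} = 0 ⇒ P_{RxPlus} = 194/3 + (1/3)P_{MedCo}.
At P_{MedCo} = 178: P_{RxPlus} = 194/3 + (1/3)·178 = 124.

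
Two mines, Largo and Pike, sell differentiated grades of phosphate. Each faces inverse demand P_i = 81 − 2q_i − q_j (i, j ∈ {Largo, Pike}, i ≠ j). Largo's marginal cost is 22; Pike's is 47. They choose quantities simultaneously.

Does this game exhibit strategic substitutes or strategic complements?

Mine Largo's profit: π = q_{Largo}(81 − 2q_{Largo} − q_{Pike}) − 22q_{Largo}.
∂π/∂q_{Largo} = 59 − 4q_{Largo} − q_{Pike} = 0 ⇒ q_{Largo} = 14.75 − 0.25q_{Pike}.
The best-response slope dq_{Largo}/dq_{Pike} = −0.25 < 0: the reaction function is downward-sloping, so the choices are strategic substitutes.

strategic substitutes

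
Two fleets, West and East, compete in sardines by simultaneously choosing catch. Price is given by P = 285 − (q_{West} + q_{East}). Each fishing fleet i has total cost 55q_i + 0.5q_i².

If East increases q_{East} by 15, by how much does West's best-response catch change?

Fishing fleet West's profit: π = q_{West}(285 − (q_{West} + q_{East})) − 55q_{West} − 0.5q_{West}².
∂π/∂q_{West} = 230 − 3q_{West} − q_{East} = 0, so q_{West} = 230/3 − (1/3)q_{East}.
The reaction-function slope is −1/3, so a 15-unit rise in q_{East} moves q_{West} by −1/3 × 15 = −5. West's best response falls — the actions are strategic substitutes.

-5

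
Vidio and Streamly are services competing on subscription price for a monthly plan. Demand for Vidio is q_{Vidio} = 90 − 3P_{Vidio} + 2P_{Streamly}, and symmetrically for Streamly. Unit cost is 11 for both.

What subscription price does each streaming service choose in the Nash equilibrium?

30.75

Vidio's profit: π = (P_{Vidio} − 11)(90 − 3P_{Vidio} + 2P_{Streamly}).
∂π/∂P_{Vidio} = 123 − 6P_{Vidio} + 2P_{Streamly} = 0 ⇒ P_{Vidio} = 20.5 + (1/3)P_{Streamly}.
By symmetry P_{Streamly} = P_{Vidio}; substituting into the reaction function, (2/3)P_{Vidio} = 20.5 and P_{Vidio} = 30.75.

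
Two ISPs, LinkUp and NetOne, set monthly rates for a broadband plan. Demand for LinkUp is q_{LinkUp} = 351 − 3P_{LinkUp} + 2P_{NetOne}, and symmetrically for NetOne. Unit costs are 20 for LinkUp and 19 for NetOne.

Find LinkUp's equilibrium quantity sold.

LinkUp's profit: π = (P_{LinkUp} − 20)(351 − 3P_{LinkUp} + 2P_{NetOne}).
∂π/∂P_{LinkUp} = 411 − 6P_{LinkUp} + 2P_{NetOne} = 0 ⇒ P_{LinkUp} = 68.5 + (1/3)P_{NetOne}.
Similarly P_{NetOne} = 68 + (1/3)P_{LinkUp}.
Plugging P_{NetOne} into LinkUp's best response: P_{LinkUp} = 68.5 + (1/3)(68 + (1/3)P_{LinkUp}) ⇒ (8/9)P_{LinkUp} = 547/6, so P_{LinkUp} = 102.5625.
Then P_{NetOne} = 68 + (1/3)·102.5625 = 102.1875.
q_{LinkUp} = 351 − 3·102.5625 + 2·102.1875 = 247.6875.

247.6875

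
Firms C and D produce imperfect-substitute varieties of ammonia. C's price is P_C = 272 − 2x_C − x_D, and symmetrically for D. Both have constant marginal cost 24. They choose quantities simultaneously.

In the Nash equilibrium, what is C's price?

Firm C's profit: π = x_C(272 − 2x_C − x_D) − 24x_C.
∂π/∂x_C = 248 − 4x_C − x_D = 0 ⇒ x_C = 62 − 0.25x_D.
Setting x_C = x_D in the reaction function: x_C = 62 − 0.25x_C, so x_C = 62 / 1.25 = 49.6.
P_C = 272 − 2·49.6 − 49.6 = 123.2.

123.2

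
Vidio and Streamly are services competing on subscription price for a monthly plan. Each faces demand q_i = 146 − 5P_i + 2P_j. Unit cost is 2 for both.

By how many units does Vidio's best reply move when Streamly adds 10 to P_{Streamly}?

2

Vidio's profit: π = (P_{Vidio} − 2)(146 − 5P_{Vidio} + 2P_{Streamly}).
∂π/∂P_{Vidio} = 156 − 10P_{Vidio} + 2P_{Streamly} = 0 ⇒ P_{Vidio} = 15.6 + 0.2P_{Streamly}.
The reaction-function slope is 0.2, so a 10-unit rise in P_{Streamly} moves P_{Vidio} by 0.2 × 10 = 2. Vidio's best response rises — the actions are strategic complements.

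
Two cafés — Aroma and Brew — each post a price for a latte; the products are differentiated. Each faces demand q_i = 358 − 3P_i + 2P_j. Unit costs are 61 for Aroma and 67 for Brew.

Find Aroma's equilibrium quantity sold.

226.125

Aroma's profit: π = (P_{Aroma} − 61)(358 − 3P_{Aroma} + 2P_{Brew}).
∂π/∂P_{Aroma} = 541 − 6P_{Aroma} + 2P_{Brew} = 0 ⇒ P_{Aroma} = 541/6 + (1/3)P_{Brew}.
Similarly P_{Brew} = 559/6 + (1/3)P_{Aroma}.
Substituting the second reaction function into the first: P_{Aroma} = 541/6 + (1/3)(559/6 + (1/3)P_{Aroma}), which gives (8/9)P_{Aroma} = 1091/9 ⇒ P_{Aroma} = 136.375.
Then P_{Brew} = 559/6 + (1/3)·136.375 = 138.625.
q_{Aroma} = 358 − 3·136.375 + 2·138.625 = 226.125.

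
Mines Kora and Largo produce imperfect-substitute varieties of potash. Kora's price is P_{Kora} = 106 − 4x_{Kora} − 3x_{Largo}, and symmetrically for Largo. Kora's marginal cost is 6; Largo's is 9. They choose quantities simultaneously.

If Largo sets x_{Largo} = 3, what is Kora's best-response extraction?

11.375

Mine Kora's profit: π = x_{Kora}(106 − 4x_{Kora} − 3x_{Largo}) − 6x_{Kora}.
∂π/∂x_{Kora} = 100 − 8x_{Kora} − 3x_{Largo} = 0 ⇒ x_{Kora} = 12.5 − 0.375x_{Largo}.
At x_{Largo} = 3: x_{Kora} = 12.5 − 0.375·3 = 11.375.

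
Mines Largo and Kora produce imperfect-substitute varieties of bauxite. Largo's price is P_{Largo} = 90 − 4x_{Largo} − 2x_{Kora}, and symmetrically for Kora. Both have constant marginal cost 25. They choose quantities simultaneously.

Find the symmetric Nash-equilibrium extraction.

Mine Largo's profit: π = x_{Largo}(90 − 4x_{Largo} − 2x_{Kora}) − 25x_{Largo}.
∂π/∂x_{Largo} = 65 − 8x_{Largo} − 2x_{Kora} = 0 ⇒ x_{Largo} = 8.125 − 0.25x_{Kora}.
The game is symmetric, so in equilibrium x_{Kora} = x_{Largo}: the reaction function gives 1.25x_{Largo} = 8.125, hence x_{Largo} = 6.5.

6.5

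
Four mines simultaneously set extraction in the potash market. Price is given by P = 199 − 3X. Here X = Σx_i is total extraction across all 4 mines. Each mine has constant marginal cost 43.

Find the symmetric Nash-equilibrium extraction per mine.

10.4

A representative mine's profit is π_i = x_i(199 − 3X) − 43x_i, with X = x_i + Σ_{j≠i} x_j.
First-order condition: 156 − 6x_i − 3Σ_{j≠i} x_j = 0.
In a symmetric equilibrium every mine chooses the same x, so Σ_{j≠i} x_j = 3x. The condition becomes 156 − 15x = 0, giving x = 156/15 = 10.4.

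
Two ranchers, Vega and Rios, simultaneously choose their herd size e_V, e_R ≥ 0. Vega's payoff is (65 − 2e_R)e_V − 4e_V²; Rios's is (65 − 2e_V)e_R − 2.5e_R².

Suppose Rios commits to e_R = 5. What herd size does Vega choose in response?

Expanding Vega's payoff: 65e_V − 2e_Re_V − 4e_V².
∂π/∂e_V = 65 − 2e_R − 8e_V = 0, so e_V = 8.125 − 0.25e_R.
At e_R = 5: e_V = 8.125 − 0.25·5 = 6.875.

6.875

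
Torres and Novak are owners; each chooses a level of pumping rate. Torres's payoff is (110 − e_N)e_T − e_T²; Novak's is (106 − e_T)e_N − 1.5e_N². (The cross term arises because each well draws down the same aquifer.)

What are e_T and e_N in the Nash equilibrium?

44.8, 20.4

Expanding Torres's payoff: 110e_T − e_Ne_T − e_T².
∂π/∂e_T = 110 − e_N − 2e_T = 0, so e_T = 55 − 0.5e_N.
Likewise for Novak: e_N = 106/3 − (1/3)e_T.
Plugging e_N into Torres's best response: e_T = 55 − 0.5(106/3 − (1/3)e_T) ⇒ (5/6)e_T = 112/3, so e_T = 44.8.
Then e_N = 106/3 − (1/3)·44.8 = 20.4.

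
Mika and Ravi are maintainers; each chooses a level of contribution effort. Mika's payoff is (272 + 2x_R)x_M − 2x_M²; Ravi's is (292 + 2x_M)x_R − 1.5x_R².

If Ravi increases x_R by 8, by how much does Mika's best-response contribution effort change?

Expanding Mika's payoff: 272x_M + 2x_Rx_M − 2x_M².
∂π/∂x_M = 272 + 2x_R − 4x_M = 0, so x_M = 68 + 0.5x_R.
The reaction-function slope is 0.5, so an 8-unit rise in x_R moves x_M by 0.5 × 8 = 4. Mika's best response rises — the actions are strategic complements.

4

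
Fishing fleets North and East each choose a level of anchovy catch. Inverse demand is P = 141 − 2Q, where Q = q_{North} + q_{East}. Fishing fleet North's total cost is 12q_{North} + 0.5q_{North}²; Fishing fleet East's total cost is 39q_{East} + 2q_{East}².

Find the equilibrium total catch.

Fishing fleet North's profit: π = q_{North}(141 − 2(q_{North} + q_{East})) − 12q_{North} − 0.5q_{North}².
∂π/∂q_{North} = 129 − 5q_{North} − 2q_{East} = 0, so q_{North} = 25.8 − 0.4q_{East}.
For East: ∂π/∂q_{East} = 102 − 8q_{East} − 2q_{North} = 0 ⇒ q_{East} = 12.75 − 0.25q_{North}.
Substituting the second reaction function into the first: q_{North} = 25.8 − 0.4(12.75 − 0.25q_{North}), which gives 0.9q_{North} = 20.7 ⇒ q_{North} = 23.
Then q_{East} = 12.75 − 0.25·23 = 7.
Total catch: 23 + 7 = 30.

30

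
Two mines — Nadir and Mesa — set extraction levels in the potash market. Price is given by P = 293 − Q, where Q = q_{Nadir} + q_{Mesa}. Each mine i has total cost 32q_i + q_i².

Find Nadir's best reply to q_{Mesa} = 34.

Mine Nadir's profit: π = q_{Nadir}(293 − (q_{Nadir} + q_{Mesa})) − 32q_{Nadir} − q_{Nadir}².
∂π/∂q_{Nadir} = 261 − 4q_{Nadir} − q_{Mesa} = 0, so q_{Nadir} = 65.25 − 0.25q_{Mesa}.
At q_{Mesa} = 34: q_{Nadir} = 65.25 − 0.25·34 = 56.75.

56.75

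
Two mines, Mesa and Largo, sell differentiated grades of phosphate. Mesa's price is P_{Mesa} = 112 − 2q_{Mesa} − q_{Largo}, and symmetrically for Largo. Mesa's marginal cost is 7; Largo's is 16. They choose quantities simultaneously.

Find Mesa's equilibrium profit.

933.12

Mine Mesa's profit: π = q_{Mesa}(112 − 2q_{Mesa} − q_{Largo}) − 7q_{Mesa}.
∂π/∂q_{Mesa} = 105 − 4q_{Mesa} − q_{Largo} = 0 ⇒ q_{Mesa} = 26.25 − 0.25q_{Largo}.
Similarly q_{Largo} = 24 − 0.25q_{Mesa}.
Solving the two reaction functions simultaneously: (1 − (−0.25)(−0.25))q_{Mesa} = 26.25 − 0.25·24, so 0.9375q_{Mesa} = 20.25 and q_{Mesa} = 21.6.
Then q_{Largo} = 24 − 0.25·21.6 = 18.6.
P_{Mesa} = 112 − 2·21.6 − 18.6 = 50.2.
Profit = (50.2 − 7)·21.6 = 933.12.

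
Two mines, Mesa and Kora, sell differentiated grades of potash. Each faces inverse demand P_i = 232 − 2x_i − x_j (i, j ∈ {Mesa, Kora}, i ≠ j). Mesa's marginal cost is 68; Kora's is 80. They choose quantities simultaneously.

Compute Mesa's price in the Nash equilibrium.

Mine Mesa's profit: π = x_{Mesa}(232 − 2x_{Mesa} − x_{Kora}) − 68x_{Mesa}.
∂π/∂x_{Mesa} = 164 − 4x_{Mesa} − x_{Kora} = 0 ⇒ x_{Mesa} = 41 − 0.25x_{Kora}.
Similarly x_{Kora} = 38 − 0.25x_{Mesa}.
Substituting the second reaction function into the first: x_{Mesa} = 41 − 0.25(38 − 0.25x_{Mesa}), which gives 0.9375x_{Mesa} = 31.5 ⇒ x_{Mesa} = 33.6.
Then x_{Kora} = 38 − 0.25·33.6 = 29.6.
P_{Mesa} = 232 − 2·33.6 − 29.6 = 135.2.

135.2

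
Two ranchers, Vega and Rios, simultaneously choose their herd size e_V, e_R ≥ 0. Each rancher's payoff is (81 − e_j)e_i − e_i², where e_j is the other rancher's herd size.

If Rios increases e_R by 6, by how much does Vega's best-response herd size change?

-3

Vega's payoff is (81 − e_R)e_V − e_V².
∂π/∂e_V = 81 − e_R − 2e_V = 0, so e_V = 40.5 − 0.5e_R.
The reaction-function slope is −0.5, so a 6-unit rise in e_R moves e_V by −0.5 × 6 = −3. Vega's best response falls — the actions are strategic substitutes.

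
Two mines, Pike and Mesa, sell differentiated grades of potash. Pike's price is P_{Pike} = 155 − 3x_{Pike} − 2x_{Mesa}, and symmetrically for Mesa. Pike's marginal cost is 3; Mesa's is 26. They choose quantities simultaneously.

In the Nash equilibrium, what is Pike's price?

64.3125

Mine Pike's profit: π = x_{Pike}(155 − 3x_{Pike} − 2x_{Mesa}) − 3x_{Pike}.
∂π/∂x_{Pike} = 152 − 6x_{Pike} − 2x_{Mesa} = 0 ⇒ x_{Pike} = 76/3 − (1/3)x_{Mesa}.
Similarly x_{Mesa} = 21.5 − (1/3)x_{Pike}.
Substituting the second reaction function into the first: x_{Pike} = 76/3 − (1/3)(21.5 − (1/3)x_{Pike}), which gives (8/9)x_{Pike} = 109/6 ⇒ x_{Pike} = 20.4375.
Then x_{Mesa} = 21.5 − (1/3)·20.4375 = 14.6875.
P_{Pike} = 155 − 3·20.4375 − 2·14.6875 = 64.3125.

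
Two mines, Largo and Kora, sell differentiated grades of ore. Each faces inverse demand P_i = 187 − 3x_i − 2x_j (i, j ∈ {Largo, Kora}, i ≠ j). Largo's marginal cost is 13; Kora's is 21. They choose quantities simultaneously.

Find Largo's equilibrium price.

79.75

Mine Largo's profit: π = x_{Largo}(187 − 3x_{Largo} − 2x_{Kora}) − 13x_{Largo}.
∂π/∂x_{Largo} = 174 − 6x_{Largo} − 2x_{Kora} = 0 ⇒ x_{Largo} = 29 − (1/3)x_{Kora}.
Similarly x_{Kora} = 83/3 − (1/3)x_{Largo}.
Plugging x_{Kora} into Largo's best response: x_{Largo} = 29 − (1/3)(83/3 − (1/3)x_{Largo}) ⇒ (8/9)x_{Largo} = 178/9, so x_{Largo} = 22.25.
Then x_{Kora} = 83/3 − (1/3)·22.25 = 20.25.
P_{Largo} = 187 − 3·22.25 − 2·20.25 = 79.75.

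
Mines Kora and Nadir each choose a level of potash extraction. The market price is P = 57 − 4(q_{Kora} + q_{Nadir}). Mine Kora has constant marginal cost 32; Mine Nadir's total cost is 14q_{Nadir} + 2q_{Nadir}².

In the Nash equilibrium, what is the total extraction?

Mine Kora's profit: π = q_{Kora}(57 − 4(q_{Kora} + q_{Nadir})) − 32q_{Kora}.
∂π/∂q_{Kora} = 25 − 8q_{Kora} − 4q_{Nadir} = 0, so q_{Kora} = 3.125 − 0.5q_{Nadir}.
For Nadir: ∂π/∂q_{Nadir} = 43 − 12q_{Nadir} − 4q_{Kora} = 0 ⇒ q_{Nadir} = 43/12 − (1/3)q_{Kora}.
Plugging q_{Nadir} into Kora's best response: q_{Kora} = 3.125 − 0.5(43/12 − (1/3)q_{Kora}) ⇒ (5/6)q_{Kora} = 4/3, so q_{Kora} = 1.6.
Then q_{Nadir} = 43/12 − (1/3)·1.6 = 3.05.
Total extraction: 1.6 + 3.05 = 4.65.

4.65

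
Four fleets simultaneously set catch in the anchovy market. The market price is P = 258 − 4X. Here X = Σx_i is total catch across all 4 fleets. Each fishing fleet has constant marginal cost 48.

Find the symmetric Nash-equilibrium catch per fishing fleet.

10.5

A representative fishing fleet's profit is π_i = x_i(258 − 4X) − 48x_i, with X = x_i + Σ_{j≠i} x_j.
First-order condition: 210 − 8x_i − 4Σ_{j≠i} x_j = 0.
In a symmetric equilibrium every fishing fleet chooses the same x, so Σ_{j≠i} x_j = 3x. The condition becomes 210 − 20x = 0, giving x = 210/20 = 10.5.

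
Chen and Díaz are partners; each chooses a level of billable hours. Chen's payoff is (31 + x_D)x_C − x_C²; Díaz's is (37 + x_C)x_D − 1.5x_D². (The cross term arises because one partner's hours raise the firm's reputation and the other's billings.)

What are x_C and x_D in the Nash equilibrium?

26, 21

Expanding Chen's payoff: 31x_C + x_Dx_C − x_C².
∂π/∂x_C = 31 + x_D − 2x_C = 0, so x_C = 15.5 + 0.5x_D.
Likewise for Díaz: x_D = 37/3 + (1/3)x_C.
Substituting the second reaction function into the first: x_C = 15.5 + 0.5(37/3 + (1/3)x_C), which gives (5/6)x_C = 65/3 ⇒ x_C = 26.
Then x_D = 37/3 + (1/3)·26 = 21.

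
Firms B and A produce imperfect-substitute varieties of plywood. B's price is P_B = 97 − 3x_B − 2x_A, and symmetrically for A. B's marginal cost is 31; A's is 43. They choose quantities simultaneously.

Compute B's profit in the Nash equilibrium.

Firm B's profit: π = x_B(97 − 3x_B − 2x_A) − 31x_B.
∂π/∂x_B = 66 − 6x_B − 2x_A = 0 ⇒ x_B = 11 − (1/3)x_A.
Similarly x_A = 9 − (1/3)x_B.
Plugging x_A into B's best response: x_B = 11 − (1/3)(9 − (1/3)x_B) ⇒ (8/9)x_B = 8, so x_B = 9.
Then x_A = 9 − (1/3)·9 = 6.
P_B = 97 − 3·9 − 2·6 = 58.
Profit = (58 − 31)·9 = 243.

243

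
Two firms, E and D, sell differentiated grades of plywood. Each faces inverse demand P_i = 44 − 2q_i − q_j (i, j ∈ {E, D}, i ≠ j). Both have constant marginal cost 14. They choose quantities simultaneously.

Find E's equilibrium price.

26

Firm E's profit: π = q_E(44 − 2q_E − q_D) − 14q_E.
∂π/∂q_E = 30 − 4q_E − q_D = 0 ⇒ q_E = 7.5 − 0.25q_D.
By symmetry q_D = q_E; substituting into the reaction function, 1.25q_E = 7.5 and q_E = 6.
P_E = 44 − 2·6 − 6 = 26.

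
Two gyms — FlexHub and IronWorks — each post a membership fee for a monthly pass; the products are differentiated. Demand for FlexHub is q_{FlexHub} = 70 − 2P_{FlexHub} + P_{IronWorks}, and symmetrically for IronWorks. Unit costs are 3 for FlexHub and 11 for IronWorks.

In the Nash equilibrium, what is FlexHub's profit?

FlexHub's profit: π = (P_{FlexHub} − 3)(70 − 2P_{FlexHub} + P_{IronWorks}).
∂π/∂P_{FlexHub} = 76 − 4P_{FlexHub} + P_{IronWorks} = 0 ⇒ P_{FlexHub} = 19 + 0.25P_{IronWorks}.
Similarly P_{IronWorks} = 23 + 0.25P_{FlexHub}.
Plugging P_{IronWorks} into FlexHub's best response: P_{FlexHub} = 19 + 0.25(23 + 0.25P_{FlexHub}) ⇒ 0.9375P_{FlexHub} = 24.75, so P_{FlexHub} = 26.4.
Then P_{IronWorks} = 23 + 0.25·26.4 = 29.6.
q_{FlexHub} = 70 − 2·26.4 + 29.6 = 46.8.
Profit = (26.4 − 3)·46.8 = 1095.12.

1095.12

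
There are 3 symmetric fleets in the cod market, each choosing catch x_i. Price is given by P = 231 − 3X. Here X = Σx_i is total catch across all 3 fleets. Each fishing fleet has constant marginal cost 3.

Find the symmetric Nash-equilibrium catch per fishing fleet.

19

A representative fishing fleet's profit is π_i = x_i(231 − 3X) − 3x_i, with X = x_i + Σ_{j≠i} x_j.
First-order condition: 228 − 6x_i − 3Σ_{j≠i} x_j = 0.
In a symmetric equilibrium every fishing fleet chooses the same x, so Σ_{j≠i} x_j = 2x. The condition becomes 228 − 12x = 0, giving x = 228/12 = 19.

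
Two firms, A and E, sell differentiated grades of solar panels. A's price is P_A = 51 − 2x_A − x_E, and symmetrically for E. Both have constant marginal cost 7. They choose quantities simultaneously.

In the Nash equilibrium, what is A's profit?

Firm A's profit: π = x_A(51 − 2x_A − x_E) − 7x_A.
∂π/∂x_A = 44 − 4x_A − x_E = 0 ⇒ x_A = 11 − 0.25x_E.
By symmetry x_E = x_A; substituting into the reaction function, 1.25x_A = 11 and x_A = 8.8.
P_A = 51 − 2·8.8 − 8.8 = 24.6.
Profit = (24.6 − 7)·8.8 = 154.88.

154.88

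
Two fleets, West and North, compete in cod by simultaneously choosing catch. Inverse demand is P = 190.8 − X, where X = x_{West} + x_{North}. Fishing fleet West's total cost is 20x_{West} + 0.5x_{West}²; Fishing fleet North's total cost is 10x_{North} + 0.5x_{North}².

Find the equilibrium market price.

Fishing fleet West's profit: π = x_{West}(190.8 − (x_{West} + x_{North})) − 20x_{West} − 0.5x_{West}².
∂π/∂x_{West} = 170.8 − 3x_{West} − x_{North} = 0, so x_{West} = 854/15 − (1/3)x_{North}.
By the same steps for North: x_{North} = 904/15 − (1/3)x_{West}.
Plugging x_{North} into West's best response: x_{West} = 854/15 − (1/3)(904/15 − (1/3)x_{West}) ⇒ (8/9)x_{West} = 1658/45, so x_{West} = 41.45.
Then x_{North} = 904/15 − (1/3)·41.45 = 46.45.
Equilibrium price: P = 190.8 − 87.9 = 102.9.

102.9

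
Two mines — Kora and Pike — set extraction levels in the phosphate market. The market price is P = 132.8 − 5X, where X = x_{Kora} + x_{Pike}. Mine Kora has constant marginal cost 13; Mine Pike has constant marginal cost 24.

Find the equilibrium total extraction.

Mine Kora's profit: π = x_{Kora}(132.8 − 5(x_{Kora} + x_{Pike})) − 13x_{Kora}.
∂π/∂x_{Kora} = 119.8 − 10x_{Kora} − 5x_{Pike} = 0, so x_{Kora} = 11.98 − 0.5x_{Pike}.
By the same steps for Pike: x_{Pike} = 10.88 − 0.5x_{Kora}.
Substituting the second reaction function into the first: x_{Kora} = 11.98 − 0.5(10.88 − 0.5x_{Kora}), which gives 0.75x_{Kora} = 6.54 ⇒ x_{Kora} = 8.72.
Then x_{Pike} = 10.88 − 0.5·8.72 = 6.52.
Total extraction: 8.72 + 6.52 = 15.24.

15.24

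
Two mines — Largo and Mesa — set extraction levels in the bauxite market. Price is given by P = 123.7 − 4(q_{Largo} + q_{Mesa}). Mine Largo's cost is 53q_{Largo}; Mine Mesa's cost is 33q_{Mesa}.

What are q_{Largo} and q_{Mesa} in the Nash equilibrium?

Mine Largo's profit: π = q_{Largo}(123.7 − 4(q_{Largo} + q_{Mesa})) − 53q_{Largo}.
∂π/∂q_{Largo} = 70.7 − 8q_{Largo} − 4q_{Mesa} = 0, so q_{Largo} = 8.8375 − 0.5q_{Mesa}.
By the same steps for Mesa: q_{Mesa} = 11.3375 − 0.5q_{Largo}.
Plugging q_{Mesa} into Largo's best response: q_{Largo} = 8.8375 − 0.5(11.3375 − 0.5q_{Largo}) ⇒ 0.75q_{Largo} = 507/160, so q_{Largo} = 4.225.
Then q_{Mesa} = 11.3375 − 0.5·4.225 = 9.225.

4.225, 9.225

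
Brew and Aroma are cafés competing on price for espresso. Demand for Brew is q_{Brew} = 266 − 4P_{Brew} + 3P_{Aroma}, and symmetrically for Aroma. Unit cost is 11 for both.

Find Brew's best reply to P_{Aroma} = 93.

73.625

Brew's profit: π = (P_{Brew} − 11)(266 − 4P_{Brew} + 3P_{Aroma}).
∂π/∂P_{Brew} = 310 − 8P_{Brew} + 3P_{Aroma} = 0 ⇒ P_{Brew} = 38.75 + 0.375P_{Aroma}.
At P_{Aroma} = 93: P_{Brew} = 38.75 + 0.375·93 = 73.625.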